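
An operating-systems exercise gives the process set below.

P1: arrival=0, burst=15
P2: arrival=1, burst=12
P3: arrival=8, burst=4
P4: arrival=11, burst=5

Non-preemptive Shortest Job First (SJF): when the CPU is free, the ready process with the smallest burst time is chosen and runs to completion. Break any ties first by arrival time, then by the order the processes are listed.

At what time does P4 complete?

24

Timeline: | P1 0-15 | P3 15-19 | P4 19-24 | P2 24-36 |
Completion: P1=15  P2=36  P3=19  P4=24
Turnaround (C−A): P1=15  P2=35  P3=11  P4=13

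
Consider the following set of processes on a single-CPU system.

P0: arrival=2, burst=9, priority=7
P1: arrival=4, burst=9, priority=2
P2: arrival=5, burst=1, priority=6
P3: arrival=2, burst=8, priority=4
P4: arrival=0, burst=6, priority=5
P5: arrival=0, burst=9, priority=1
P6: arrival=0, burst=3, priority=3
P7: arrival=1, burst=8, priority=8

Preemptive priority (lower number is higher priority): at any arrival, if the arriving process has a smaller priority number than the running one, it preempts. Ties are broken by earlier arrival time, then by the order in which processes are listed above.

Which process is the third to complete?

P6

Schedule: | P5 0-9 | P1 9-18 | P6 18-21 | P3 21-29 | P4 29-35 | P2 35-36 | P0 36-45 | P7 45-53 |
Completion: P0=45  P1=18  P2=36  P3=29  P4=35  P5=9  P6=21  P7=53
Finish order: P5 → P1 → P6 → P3 → P4 → P2 → P0 → P7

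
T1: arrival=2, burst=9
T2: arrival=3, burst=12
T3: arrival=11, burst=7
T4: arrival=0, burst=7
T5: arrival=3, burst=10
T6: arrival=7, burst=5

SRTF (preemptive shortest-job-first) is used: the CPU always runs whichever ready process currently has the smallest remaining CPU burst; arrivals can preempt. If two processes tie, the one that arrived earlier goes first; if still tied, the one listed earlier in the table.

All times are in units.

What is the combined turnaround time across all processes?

128

Schedule: | T4 0-7 | T6 7-12 | T3 12-19 | T1 19-28 | T5 28-38 | T2 38-50 |
Completion: T1=28  T2=50  T3=19  T4=7  T5=38  T6=12
Turnaround = completion − arrival: T1=26, T2=47, T3=8, T4=7, T5=35, T6=5
Total turnaround = 26 + 47 + 8 + 7 + 35 + 5 = 128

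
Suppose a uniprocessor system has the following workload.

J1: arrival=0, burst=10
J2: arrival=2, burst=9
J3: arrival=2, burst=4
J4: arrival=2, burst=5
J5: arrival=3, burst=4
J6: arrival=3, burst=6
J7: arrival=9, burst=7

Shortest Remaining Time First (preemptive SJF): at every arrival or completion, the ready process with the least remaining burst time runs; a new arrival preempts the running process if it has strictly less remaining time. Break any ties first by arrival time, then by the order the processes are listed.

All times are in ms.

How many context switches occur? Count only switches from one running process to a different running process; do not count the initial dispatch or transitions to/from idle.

Gantt: | J1 0-2 | J3 2-6 | J5 6-10 | J4 10-15 | J6 15-21 | J7 21-28 | J1 28-36 | J2 36-45 |
Completion: J1=36  J2=45  J3=6  J4=15  J5=10  J6=21  J7=28
Turnaround (C−A): J1=36  J2=43  J3=4  J4=13  J5=7  J6=18  J7=19

7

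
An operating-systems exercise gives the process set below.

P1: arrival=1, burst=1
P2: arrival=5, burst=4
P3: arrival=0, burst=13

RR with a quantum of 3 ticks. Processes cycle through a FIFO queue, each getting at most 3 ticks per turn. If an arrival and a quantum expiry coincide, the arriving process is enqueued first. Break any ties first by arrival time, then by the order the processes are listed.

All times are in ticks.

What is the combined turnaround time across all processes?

30

Timeline: | P3 0-3 | P1 3-4 | P3 4-7 | P2 7-10 | P3 10-13 | P2 13-14 | P3 14-18 |
Completion: P1=4  P2=14  P3=18
Turnaround = completion − arrival: P1=3, P2=9, P3=18
Total turnaround = 3 + 9 + 18 = 30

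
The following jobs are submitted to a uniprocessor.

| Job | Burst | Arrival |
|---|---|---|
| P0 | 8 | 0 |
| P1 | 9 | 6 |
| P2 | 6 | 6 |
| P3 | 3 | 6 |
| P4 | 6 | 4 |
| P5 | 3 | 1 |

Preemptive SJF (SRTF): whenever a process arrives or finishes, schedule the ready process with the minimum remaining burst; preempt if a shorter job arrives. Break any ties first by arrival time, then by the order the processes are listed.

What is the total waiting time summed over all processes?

Gantt: | P0 0-1 | P5 1-4 | P4 4-6 | P3 6-9 | P4 9-13 | P2 13-19 | P0 19-26 | P1 26-35 |
Completion: P0=26  P1=35  P2=19  P3=9  P4=13  P5=4
Turnaround (C−A): P0=26  P1=29  P2=13  P3=3  P4=9  P5=3
Waiting = turnaround − burst: P0=18, P1=20, P2=7, P3=0, P4=3, P5=0
Total waiting = 18 + 20 + 7 + 0 + 3 + 0 = 48

48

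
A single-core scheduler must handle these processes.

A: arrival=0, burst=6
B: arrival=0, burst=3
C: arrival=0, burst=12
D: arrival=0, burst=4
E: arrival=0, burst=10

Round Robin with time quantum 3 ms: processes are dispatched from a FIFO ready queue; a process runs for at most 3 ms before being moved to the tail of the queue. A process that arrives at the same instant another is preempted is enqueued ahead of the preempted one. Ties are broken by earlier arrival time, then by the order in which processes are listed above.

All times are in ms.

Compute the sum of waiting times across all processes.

Schedule: | A 0-3 | B 3-6 | C 6-9 | D 9-12 | E 12-15 | A 15-18 | C 18-21 | D 21-22 | E 22-25 | C 25-28 | E 28-31 | C 31-34 | E 34-35 |
Completion: A=18  B=6  C=34  D=22  E=35
Turnaround (C−A): A=18  B=6  C=34  D=22  E=35
Waiting = turnaround − burst: A=12, B=3, C=22, D=18, E=25
Total waiting = 12 + 3 + 22 + 18 + 25 = 80

80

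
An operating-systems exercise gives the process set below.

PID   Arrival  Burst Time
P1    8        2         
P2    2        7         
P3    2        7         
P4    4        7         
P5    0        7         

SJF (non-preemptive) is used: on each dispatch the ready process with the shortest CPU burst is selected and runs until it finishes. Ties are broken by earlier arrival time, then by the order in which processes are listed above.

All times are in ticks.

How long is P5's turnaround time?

Gantt: | P5 0-7 | P2 7-14 | P1 14-16 | P3 16-23 | P4 23-30 |
Completion: P1=16  P2=14  P3=23  P4=30  P5=7
Turnaround (C−A): P1=8  P2=12  P3=21  P4=26  P5=7
Turnaround(P5) = completion − arrival = 7 − 0 = 7

7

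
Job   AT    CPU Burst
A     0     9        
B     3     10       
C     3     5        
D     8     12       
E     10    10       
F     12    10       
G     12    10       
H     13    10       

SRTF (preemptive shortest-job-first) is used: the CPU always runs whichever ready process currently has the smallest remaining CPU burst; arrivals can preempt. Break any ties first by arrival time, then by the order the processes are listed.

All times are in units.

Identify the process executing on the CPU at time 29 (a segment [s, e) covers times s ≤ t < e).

E

Schedule: | A 0-3 | C 3-8 | A 8-14 | B 14-24 | E 24-34 | F 34-44 | G 44-54 | H 54-64 | D 64-76 |
Completion: A=14  B=24  C=8  D=76  E=34  F=44  G=54  H=64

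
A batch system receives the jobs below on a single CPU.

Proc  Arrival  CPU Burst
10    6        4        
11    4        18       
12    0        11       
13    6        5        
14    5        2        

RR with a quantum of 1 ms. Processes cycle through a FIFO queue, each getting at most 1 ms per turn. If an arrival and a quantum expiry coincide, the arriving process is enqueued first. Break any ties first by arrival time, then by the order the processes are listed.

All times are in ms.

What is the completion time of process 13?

26

Timeline: | 12 0-4 | 11 4-5 | 12 5-6 | 14 6-7 | 11 7-8 | 10 8-9 | 13 9-10 | 12 10-11 | 14 11-12 | 11 12-13 | 10 13-14 | 13 14-15 | 12 15-16 | 11 16-17 | 10 17-18 | 13 18-19 | 12 19-20 | 11 20-21 | 10 21-22 | 13 22-23 | 12 23-24 | 11 24-25 | 13 25-26 | 12 26-27 | 11 27-28 | 12 28-29 | 11 29-40 |
Completion: 10=22  11=40  12=29  13=26  14=12
Turnaround (C−A): 10=16  11=36  12=29  13=20  14=7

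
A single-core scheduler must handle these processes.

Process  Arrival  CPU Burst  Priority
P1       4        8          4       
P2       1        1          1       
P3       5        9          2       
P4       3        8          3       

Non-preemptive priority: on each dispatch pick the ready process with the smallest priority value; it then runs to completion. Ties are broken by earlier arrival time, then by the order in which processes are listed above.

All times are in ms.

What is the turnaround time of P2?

Schedule: | idle 0-1 | P2 1-2 | idle 2-3 | P4 3-11 | P3 11-20 | P1 20-28 |
Completion: P1=28  P2=2  P3=20  P4=11
Turnaround (C−A): P1=24  P2=1  P3=15  P4=8
Turnaround(P2) = completion − arrival = 2 − 1 = 1

1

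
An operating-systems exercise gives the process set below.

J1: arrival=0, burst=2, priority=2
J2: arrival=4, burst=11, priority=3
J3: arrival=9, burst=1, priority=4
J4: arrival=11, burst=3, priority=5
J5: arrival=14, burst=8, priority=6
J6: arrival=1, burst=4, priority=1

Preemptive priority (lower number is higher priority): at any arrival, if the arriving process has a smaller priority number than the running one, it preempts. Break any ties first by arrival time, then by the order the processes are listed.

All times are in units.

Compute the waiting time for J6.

Gantt: | J1 0-1 | J6 1-5 | J1 5-6 | J2 6-17 | J3 17-18 | J4 18-21 | J5 21-29 |
Completion: J1=6  J2=17  J3=18  J4=21  J5=29  J6=5
Turnaround (C−A): J1=6  J2=13  J3=9  J4=10  J5=15  J6=4
Waiting(J6) = turnaround − burst = 4 − 4 = 0

0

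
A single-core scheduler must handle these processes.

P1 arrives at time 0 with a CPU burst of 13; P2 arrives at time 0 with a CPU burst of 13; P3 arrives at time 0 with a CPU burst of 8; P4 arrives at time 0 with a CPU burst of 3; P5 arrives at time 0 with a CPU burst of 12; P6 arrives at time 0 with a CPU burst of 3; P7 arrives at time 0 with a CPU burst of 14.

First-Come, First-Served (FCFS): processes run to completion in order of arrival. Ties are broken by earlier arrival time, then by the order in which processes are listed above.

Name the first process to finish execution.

P1

Timeline: | P1 0-13 | P2 13-26 | P3 26-34 | P4 34-37 | P5 37-49 | P6 49-52 | P7 52-66 |
Completion: P1=13  P2=26  P3=34  P4=37  P5=49  P6=52  P7=66
Turnaround (C−A): P1=13  P2=26  P3=34  P4=37  P5=49  P6=52  P7=66
Finish order: P1 → P2 → P3 → P4 → P5 → P6 → P7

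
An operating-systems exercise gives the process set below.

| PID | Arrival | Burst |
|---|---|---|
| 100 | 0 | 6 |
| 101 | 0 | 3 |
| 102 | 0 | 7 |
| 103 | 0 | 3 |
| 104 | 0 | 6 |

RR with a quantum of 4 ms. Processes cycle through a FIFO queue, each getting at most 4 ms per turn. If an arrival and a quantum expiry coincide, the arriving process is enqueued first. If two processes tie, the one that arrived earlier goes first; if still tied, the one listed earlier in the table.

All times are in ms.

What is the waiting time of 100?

Timeline: | 100 0-4 | 101 4-7 | 102 7-11 | 103 11-14 | 104 14-18 | 100 18-20 | 102 20-23 | 104 23-25 |
Completion: 100=20  101=7  102=23  103=14  104=25
Turnaround (C−A): 100=20  101=7  102=23  103=14  104=25
Waiting(100) = turnaround − burst = 20 − 6 = 14

14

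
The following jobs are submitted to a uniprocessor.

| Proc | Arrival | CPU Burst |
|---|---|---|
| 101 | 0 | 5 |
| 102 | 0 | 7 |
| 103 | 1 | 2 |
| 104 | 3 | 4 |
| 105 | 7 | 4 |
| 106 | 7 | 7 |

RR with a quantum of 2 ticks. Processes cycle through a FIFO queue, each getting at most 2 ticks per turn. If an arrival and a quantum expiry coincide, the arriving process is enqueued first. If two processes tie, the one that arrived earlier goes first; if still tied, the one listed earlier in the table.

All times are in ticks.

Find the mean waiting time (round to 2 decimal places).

Gantt: | 101 0-2 | 102 2-4 | 103 4-6 | 101 6-8 | 104 8-10 | 102 10-12 | 105 12-14 | 106 14-16 | 101 16-17 | 104 17-19 | 102 19-21 | 105 21-23 | 106 23-25 | 102 25-26 | 106 26-29 |
Completion: 101=17  102=26  103=6  104=19  105=23  106=29
Turnaround (C−A): 101=17  102=26  103=5  104=16  105=16  106=22
Waiting times: 101=12, 102=19, 103=3, 104=12, 105=12, 106=15
Average waiting = (12+19+3+12+12+15) / 6 = 73/6 = 12.17

12.17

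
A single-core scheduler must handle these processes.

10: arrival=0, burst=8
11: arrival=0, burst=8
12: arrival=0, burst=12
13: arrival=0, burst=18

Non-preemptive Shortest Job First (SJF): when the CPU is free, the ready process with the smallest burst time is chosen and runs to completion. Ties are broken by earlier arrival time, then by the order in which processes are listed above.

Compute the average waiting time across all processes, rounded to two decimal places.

13.00

Timeline: | 10 0-8 | 11 8-16 | 12 16-28 | 13 28-46 |
Completion: 10=8  11=16  12=28  13=46
Turnaround (C−A): 10=8  11=16  12=28  13=46
Waiting times: 10=0, 11=8, 12=16, 13=28
Average waiting = (0+8+16+28) / 4 = 52/4 = 13.00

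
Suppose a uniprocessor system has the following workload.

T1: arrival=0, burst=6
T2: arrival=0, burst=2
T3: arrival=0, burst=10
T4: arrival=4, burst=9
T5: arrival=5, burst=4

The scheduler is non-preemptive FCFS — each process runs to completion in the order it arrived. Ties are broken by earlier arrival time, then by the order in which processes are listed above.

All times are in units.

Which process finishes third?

Schedule: | T1 0-6 | T2 6-8 | T3 8-18 | T4 18-27 | T5 27-31 |
Completion: T1=6  T2=8  T3=18  T4=27  T5=31
Turnaround (C−A): T1=6  T2=8  T3=18  T4=23  T5=26
Finish order: T1 → T2 → T3 → T4 → T5

T3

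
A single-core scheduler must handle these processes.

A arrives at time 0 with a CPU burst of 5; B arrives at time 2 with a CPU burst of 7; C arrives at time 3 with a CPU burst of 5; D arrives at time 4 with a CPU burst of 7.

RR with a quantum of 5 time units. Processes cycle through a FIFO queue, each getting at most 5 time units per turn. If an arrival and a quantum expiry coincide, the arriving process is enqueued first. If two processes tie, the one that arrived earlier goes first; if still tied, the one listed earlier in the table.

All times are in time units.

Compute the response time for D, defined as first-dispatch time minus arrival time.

11

Gantt: | A 0-5 | B 5-10 | C 10-15 | D 15-20 | B 20-22 | D 22-24 |
Completion: A=5  B=22  C=15  D=24
Response(D) = first start − arrival = 15 − 4 = 11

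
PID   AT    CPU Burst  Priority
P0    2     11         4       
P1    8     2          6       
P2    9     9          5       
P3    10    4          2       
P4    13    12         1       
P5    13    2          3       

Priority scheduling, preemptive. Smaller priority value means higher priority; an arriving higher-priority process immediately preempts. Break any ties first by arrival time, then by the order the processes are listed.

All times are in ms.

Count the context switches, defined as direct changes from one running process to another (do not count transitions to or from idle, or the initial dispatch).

Schedule: | idle 0-2 | P0 2-10 | P3 10-13 | P4 13-25 | P3 25-26 | P5 26-28 | P0 28-31 | P2 31-40 | P1 40-42 |
Completion: P0=31  P1=42  P2=40  P3=26  P4=25  P5=28
Turnaround (C−A): P0=29  P1=34  P2=31  P3=16  P4=12  P5=15

7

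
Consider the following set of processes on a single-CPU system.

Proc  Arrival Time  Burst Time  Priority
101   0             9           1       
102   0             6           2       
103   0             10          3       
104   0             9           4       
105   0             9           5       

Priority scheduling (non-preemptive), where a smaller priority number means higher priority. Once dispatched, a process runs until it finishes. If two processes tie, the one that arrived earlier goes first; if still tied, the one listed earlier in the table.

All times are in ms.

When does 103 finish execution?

25

Schedule: | 101 0-9 | 102 9-15 | 103 15-25 | 104 25-34 | 105 34-43 |
Completion: 101=9  102=15  103=25  104=34  105=43
Turnaround (C−A): 101=9  102=15  103=25  104=34  105=43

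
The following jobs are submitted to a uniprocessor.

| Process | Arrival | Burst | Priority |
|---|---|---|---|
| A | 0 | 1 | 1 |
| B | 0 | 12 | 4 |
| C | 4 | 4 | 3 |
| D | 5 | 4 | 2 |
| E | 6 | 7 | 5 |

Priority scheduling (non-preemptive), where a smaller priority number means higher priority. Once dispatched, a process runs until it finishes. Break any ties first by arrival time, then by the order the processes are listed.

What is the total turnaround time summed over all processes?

65

Gantt: | A 0-1 | B 1-13 | D 13-17 | C 17-21 | E 21-28 |
Completion: A=1  B=13  C=21  D=17  E=28
Turnaround (C−A): A=1  B=13  C=17  D=12  E=22
Turnaround = completion − arrival: A=1, B=13, C=17, D=12, E=22
Total turnaround = 1 + 13 + 17 + 12 + 22 = 65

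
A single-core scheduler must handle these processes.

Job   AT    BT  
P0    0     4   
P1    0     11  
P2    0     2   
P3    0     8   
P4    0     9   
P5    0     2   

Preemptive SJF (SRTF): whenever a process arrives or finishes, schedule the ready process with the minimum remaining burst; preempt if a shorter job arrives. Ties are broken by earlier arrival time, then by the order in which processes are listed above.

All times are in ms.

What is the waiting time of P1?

Schedule: | P2 0-2 | P5 2-4 | P0 4-8 | P3 8-16 | P4 16-25 | P1 25-36 |
Completion: P0=8  P1=36  P2=2  P3=16  P4=25  P5=4
Turnaround (C−A): P0=8  P1=36  P2=2  P3=16  P4=25  P5=4
Waiting(P1) = turnaround − burst = 36 − 11 = 25

25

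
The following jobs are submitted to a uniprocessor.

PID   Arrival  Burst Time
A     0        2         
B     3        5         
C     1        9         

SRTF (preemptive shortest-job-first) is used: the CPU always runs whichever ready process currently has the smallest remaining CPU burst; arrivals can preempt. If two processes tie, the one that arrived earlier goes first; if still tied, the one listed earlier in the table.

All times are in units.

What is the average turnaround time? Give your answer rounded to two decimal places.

Gantt: | A 0-2 | C 2-3 | B 3-8 | C 8-16 |
Completion: A=2  B=8  C=16
Turnaround (C−A): A=2  B=5  C=15
Turnaround times: A=2, B=5, C=15
Average turnaround = (2+5+15) / 3 = 22/3 = 7.33

7.33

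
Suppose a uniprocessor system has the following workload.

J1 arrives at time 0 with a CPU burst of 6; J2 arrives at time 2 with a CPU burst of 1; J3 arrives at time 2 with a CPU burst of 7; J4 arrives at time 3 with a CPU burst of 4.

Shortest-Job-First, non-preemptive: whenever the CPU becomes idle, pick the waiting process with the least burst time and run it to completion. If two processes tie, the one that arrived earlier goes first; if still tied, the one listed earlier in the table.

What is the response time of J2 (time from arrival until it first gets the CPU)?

Schedule: | J1 0-6 | J2 6-7 | J4 7-11 | J3 11-18 |
Completion: J1=6  J2=7  J3=18  J4=11
Response(J2) = first start − arrival = 6 − 2 = 4

4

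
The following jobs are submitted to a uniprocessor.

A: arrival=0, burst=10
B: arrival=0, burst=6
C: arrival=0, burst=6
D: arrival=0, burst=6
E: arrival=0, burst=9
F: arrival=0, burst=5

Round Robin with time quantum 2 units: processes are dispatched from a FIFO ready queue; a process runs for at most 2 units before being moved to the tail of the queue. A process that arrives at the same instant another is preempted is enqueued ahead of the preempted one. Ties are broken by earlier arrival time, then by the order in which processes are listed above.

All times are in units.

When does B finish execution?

28

Schedule: | A 0-2 | B 2-4 | C 4-6 | D 6-8 | E 8-10 | F 10-12 | A 12-14 | B 14-16 | C 16-18 | D 18-20 | E 20-22 | F 22-24 | A 24-26 | B 26-28 | C 28-30 | D 30-32 | E 32-34 | F 34-35 | A 35-37 | E 37-39 | A 39-41 | E 41-42 |
Completion: A=41  B=28  C=30  D=32  E=42  F=35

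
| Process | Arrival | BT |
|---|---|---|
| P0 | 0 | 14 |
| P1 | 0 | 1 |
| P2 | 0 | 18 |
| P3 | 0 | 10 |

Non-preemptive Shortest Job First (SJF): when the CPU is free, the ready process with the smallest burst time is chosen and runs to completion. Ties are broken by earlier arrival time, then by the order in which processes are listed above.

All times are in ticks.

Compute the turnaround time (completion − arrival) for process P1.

1

Gantt: | P1 0-1 | P3 1-11 | P0 11-25 | P2 25-43 |
Completion: P0=25  P1=1  P2=43  P3=11
Turnaround (C−A): P0=25  P1=1  P2=43  P3=11
Turnaround(P1) = completion − arrival = 1 − 0 = 1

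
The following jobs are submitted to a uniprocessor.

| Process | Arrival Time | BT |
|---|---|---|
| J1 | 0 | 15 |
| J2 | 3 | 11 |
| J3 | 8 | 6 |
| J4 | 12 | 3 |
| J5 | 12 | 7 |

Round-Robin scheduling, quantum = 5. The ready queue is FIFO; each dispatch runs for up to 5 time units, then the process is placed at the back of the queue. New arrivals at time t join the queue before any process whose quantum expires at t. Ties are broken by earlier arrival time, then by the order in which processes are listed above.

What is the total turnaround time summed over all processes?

152

Timeline: | J1 0-5 | J2 5-10 | J1 10-15 | J3 15-20 | J2 20-25 | J4 25-28 | J5 28-33 | J1 33-38 | J3 38-39 | J2 39-40 | J5 40-42 |
Completion: J1=38  J2=40  J3=39  J4=28  J5=42
Turnaround = completion − arrival: J1=38, J2=37, J3=31, J4=16, J5=30
Total turnaround = 38 + 37 + 31 + 16 + 30 = 152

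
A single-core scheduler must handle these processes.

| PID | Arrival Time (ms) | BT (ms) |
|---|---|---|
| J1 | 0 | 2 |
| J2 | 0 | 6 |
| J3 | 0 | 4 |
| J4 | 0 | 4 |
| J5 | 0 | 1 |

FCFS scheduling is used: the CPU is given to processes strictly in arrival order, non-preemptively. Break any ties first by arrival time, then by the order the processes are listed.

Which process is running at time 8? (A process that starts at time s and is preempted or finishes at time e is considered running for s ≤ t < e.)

Timeline: | J1 0-2 | J2 2-8 | J3 8-12 | J4 12-16 | J5 16-17 |
Completion: J1=2  J2=8  J3=12  J4=16  J5=17
Turnaround (C−A): J1=2  J2=8  J3=12  J4=16  J5=17

J3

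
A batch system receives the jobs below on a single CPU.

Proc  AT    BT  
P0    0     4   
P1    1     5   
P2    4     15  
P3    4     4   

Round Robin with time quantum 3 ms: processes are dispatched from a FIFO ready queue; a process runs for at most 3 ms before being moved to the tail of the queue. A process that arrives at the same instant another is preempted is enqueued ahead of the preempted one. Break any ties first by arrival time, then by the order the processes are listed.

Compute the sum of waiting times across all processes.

32

Schedule: | P0 0-3 | P1 3-6 | P0 6-7 | P2 7-10 | P3 10-13 | P1 13-15 | P2 15-18 | P3 18-19 | P2 19-28 |
Completion: P0=7  P1=15  P2=28  P3=19
Waiting = turnaround − burst: P0=3, P1=9, P2=9, P3=11
Total waiting = 3 + 9 + 9 + 11 = 32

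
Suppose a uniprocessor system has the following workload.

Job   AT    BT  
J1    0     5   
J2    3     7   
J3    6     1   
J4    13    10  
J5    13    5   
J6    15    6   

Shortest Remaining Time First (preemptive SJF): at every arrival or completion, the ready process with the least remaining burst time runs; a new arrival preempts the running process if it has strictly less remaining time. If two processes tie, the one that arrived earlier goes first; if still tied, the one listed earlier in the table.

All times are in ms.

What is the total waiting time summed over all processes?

17

Gantt: | J1 0-5 | J2 5-6 | J3 6-7 | J2 7-13 | J5 13-18 | J6 18-24 | J4 24-34 |
Completion: J1=5  J2=13  J3=7  J4=34  J5=18  J6=24
Turnaround (C−A): J1=5  J2=10  J3=1  J4=21  J5=5  J6=9
Waiting = turnaround − burst: J1=0, J2=3, J3=0, J4=11, J5=0, J6=3
Total waiting = 0 + 3 + 0 + 11 + 0 + 3 = 17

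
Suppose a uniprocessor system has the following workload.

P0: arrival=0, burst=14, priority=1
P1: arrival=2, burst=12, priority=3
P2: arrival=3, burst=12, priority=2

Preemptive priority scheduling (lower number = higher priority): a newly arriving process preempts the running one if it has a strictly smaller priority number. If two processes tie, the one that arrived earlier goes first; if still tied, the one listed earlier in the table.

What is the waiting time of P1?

Gantt: | P0 0-14 | P2 14-26 | P1 26-38 |
Completion: P0=14  P1=38  P2=26
Turnaround (C−A): P0=14  P1=36  P2=23
Waiting(P1) = turnaround − burst = 36 − 12 = 24

24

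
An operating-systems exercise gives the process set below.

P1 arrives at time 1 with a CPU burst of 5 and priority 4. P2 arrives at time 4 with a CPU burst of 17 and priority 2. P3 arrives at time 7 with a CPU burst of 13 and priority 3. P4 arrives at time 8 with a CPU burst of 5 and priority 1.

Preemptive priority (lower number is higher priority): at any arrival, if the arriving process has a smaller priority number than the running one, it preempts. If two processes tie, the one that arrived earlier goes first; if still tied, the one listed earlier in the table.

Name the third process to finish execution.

P3

Schedule: | idle 0-1 | P1 1-4 | P2 4-8 | P4 8-13 | P2 13-26 | P3 26-39 | P1 39-41 |
Completion: P1=41  P2=26  P3=39  P4=13
Turnaround (C−A): P1=40  P2=22  P3=32  P4=5
Finish order: P4 → P2 → P3 → P1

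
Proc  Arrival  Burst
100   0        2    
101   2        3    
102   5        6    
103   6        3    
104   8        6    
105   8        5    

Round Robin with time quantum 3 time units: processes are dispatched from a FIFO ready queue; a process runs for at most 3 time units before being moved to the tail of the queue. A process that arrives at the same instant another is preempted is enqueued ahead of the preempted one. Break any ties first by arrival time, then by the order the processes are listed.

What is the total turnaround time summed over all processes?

57

Timeline: | 100 0-2 | 101 2-5 | 102 5-8 | 103 8-11 | 104 11-14 | 105 14-17 | 102 17-20 | 104 20-23 | 105 23-25 |
Completion: 100=2  101=5  102=20  103=11  104=23  105=25
Turnaround (C−A): 100=2  101=3  102=15  103=5  104=15  105=17
Turnaround = completion − arrival: 100=2, 101=3, 102=15, 103=5, 104=15, 105=17
Total turnaround = 2 + 3 + 15 + 5 + 15 + 17 = 57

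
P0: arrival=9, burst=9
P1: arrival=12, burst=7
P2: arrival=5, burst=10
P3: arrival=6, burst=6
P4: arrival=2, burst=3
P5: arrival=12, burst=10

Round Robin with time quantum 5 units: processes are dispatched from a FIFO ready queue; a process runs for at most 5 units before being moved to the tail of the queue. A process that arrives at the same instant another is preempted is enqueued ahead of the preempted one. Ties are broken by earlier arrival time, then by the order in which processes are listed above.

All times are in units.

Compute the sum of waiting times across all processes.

104

Gantt: | idle 0-2 | P4 2-5 | P2 5-10 | P3 10-15 | P0 15-20 | P2 20-25 | P1 25-30 | P5 30-35 | P3 35-36 | P0 36-40 | P1 40-42 | P5 42-47 |
Completion: P0=40  P1=42  P2=25  P3=36  P4=5  P5=47
Waiting = turnaround − burst: P0=22, P1=23, P2=10, P3=24, P4=0, P5=25
Total waiting = 22 + 23 + 10 + 24 + 0 + 25 = 104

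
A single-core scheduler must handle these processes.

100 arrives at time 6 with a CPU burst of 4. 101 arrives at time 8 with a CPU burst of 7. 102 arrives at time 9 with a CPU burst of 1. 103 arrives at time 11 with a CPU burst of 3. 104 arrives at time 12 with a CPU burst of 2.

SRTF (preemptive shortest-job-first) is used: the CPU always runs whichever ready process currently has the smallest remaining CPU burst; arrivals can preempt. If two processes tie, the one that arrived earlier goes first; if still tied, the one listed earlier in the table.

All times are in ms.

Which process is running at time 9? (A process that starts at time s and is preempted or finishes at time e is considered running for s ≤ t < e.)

100

Timeline: | idle 0-6 | 100 6-10 | 102 10-11 | 103 11-14 | 104 14-16 | 101 16-23 |
Completion: 100=10  101=23  102=11  103=14  104=16
Turnaround (C−A): 100=4  101=15  102=2  103=3  104=4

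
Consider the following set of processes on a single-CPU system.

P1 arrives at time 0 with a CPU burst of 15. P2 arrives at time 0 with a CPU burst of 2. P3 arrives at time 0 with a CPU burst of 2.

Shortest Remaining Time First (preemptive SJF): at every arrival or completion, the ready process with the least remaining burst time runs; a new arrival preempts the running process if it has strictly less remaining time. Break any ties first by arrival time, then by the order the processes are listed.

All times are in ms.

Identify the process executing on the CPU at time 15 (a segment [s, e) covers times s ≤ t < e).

P1

Schedule: | P2 0-2 | P3 2-4 | P1 4-19 |
Completion: P1=19  P2=2  P3=4
Turnaround (C−A): P1=19  P2=2  P3=4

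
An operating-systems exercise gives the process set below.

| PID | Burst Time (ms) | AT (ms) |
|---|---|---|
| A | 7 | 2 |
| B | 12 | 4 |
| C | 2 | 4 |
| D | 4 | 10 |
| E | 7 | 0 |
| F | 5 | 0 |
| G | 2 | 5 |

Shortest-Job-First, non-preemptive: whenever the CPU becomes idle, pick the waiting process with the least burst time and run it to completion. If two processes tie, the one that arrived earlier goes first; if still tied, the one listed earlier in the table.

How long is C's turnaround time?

Timeline: | F 0-5 | C 5-7 | G 7-9 | E 9-16 | D 16-20 | A 20-27 | B 27-39 |
Completion: A=27  B=39  C=7  D=20  E=16  F=5  G=9
Turnaround(C) = completion − arrival = 7 − 4 = 3

3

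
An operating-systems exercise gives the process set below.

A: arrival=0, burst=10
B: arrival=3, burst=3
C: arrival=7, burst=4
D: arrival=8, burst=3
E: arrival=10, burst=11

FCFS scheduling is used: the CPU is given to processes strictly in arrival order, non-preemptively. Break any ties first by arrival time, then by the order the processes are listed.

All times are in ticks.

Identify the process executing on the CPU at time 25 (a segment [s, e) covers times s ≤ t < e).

Timeline: | A 0-10 | B 10-13 | C 13-17 | D 17-20 | E 20-31 |
Completion: A=10  B=13  C=17  D=20  E=31

E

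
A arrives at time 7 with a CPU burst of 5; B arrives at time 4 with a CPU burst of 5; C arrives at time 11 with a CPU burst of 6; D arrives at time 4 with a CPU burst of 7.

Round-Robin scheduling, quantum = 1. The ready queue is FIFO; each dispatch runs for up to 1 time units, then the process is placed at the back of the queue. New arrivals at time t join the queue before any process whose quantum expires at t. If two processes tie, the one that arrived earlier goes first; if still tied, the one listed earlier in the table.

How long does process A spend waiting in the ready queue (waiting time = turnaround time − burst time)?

11

Gantt: | idle 0-4 | B 4-5 | D 5-6 | B 6-7 | D 7-8 | A 8-9 | B 9-10 | D 10-11 | A 11-12 | B 12-13 | C 13-14 | D 14-15 | A 15-16 | B 16-17 | C 17-18 | D 18-19 | A 19-20 | C 20-21 | D 21-22 | A 22-23 | C 23-24 | D 24-25 | C 25-27 |
Completion: A=23  B=17  C=27  D=25
Waiting(A) = turnaround − burst = 16 − 5 = 11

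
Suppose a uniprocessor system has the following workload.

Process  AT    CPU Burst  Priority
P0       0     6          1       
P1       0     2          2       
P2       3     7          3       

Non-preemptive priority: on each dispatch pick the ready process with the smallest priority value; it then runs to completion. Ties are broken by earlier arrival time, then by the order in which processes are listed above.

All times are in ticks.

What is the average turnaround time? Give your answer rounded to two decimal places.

8.67

Gantt: | P0 0-6 | P1 6-8 | P2 8-15 |
Completion: P0=6  P1=8  P2=15
Turnaround times: P0=6, P1=8, P2=12
Average turnaround = (6+8+12) / 3 = 26/3 = 8.67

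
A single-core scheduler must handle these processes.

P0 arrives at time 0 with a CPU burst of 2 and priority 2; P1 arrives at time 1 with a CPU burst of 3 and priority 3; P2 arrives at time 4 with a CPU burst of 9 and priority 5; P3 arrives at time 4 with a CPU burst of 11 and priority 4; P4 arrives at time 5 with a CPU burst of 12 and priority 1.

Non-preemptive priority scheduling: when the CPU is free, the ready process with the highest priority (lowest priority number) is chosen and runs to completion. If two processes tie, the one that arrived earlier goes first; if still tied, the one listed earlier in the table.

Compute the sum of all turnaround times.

Gantt: | P0 0-2 | P1 2-5 | P4 5-17 | P3 17-28 | P2 28-37 |
Completion: P0=2  P1=5  P2=37  P3=28  P4=17
Turnaround = completion − arrival: P0=2, P1=4, P2=33, P3=24, P4=12
Total turnaround = 2 + 4 + 33 + 24 + 12 = 75

75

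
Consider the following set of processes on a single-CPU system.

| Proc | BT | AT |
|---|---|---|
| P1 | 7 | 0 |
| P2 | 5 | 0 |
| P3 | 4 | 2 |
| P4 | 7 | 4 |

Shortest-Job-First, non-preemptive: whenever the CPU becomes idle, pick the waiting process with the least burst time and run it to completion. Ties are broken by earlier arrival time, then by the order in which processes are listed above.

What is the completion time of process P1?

16

Schedule: | P2 0-5 | P3 5-9 | P1 9-16 | P4 16-23 |
Completion: P1=16  P2=5  P3=9  P4=23
Turnaround (C−A): P1=16  P2=5  P3=7  P4=19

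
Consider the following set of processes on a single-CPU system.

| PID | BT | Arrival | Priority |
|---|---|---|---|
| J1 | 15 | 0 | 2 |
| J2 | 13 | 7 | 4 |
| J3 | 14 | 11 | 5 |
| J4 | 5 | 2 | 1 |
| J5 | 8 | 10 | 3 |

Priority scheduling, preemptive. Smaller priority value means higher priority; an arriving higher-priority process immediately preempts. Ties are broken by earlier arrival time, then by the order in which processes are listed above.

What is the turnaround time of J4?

Gantt: | J1 0-2 | J4 2-7 | J1 7-20 | J5 20-28 | J2 28-41 | J3 41-55 |
Completion: J1=20  J2=41  J3=55  J4=7  J5=28
Turnaround(J4) = completion − arrival = 7 − 2 = 5

5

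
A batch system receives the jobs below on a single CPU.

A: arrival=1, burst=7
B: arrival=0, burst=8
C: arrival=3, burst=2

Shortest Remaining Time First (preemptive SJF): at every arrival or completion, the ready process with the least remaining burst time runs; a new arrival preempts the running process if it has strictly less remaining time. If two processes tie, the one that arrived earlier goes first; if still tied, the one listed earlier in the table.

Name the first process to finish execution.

C

Timeline: | B 0-3 | C 3-5 | B 5-10 | A 10-17 |
Completion: A=17  B=10  C=5
Turnaround (C−A): A=16  B=10  C=2
Finish order: C → B → A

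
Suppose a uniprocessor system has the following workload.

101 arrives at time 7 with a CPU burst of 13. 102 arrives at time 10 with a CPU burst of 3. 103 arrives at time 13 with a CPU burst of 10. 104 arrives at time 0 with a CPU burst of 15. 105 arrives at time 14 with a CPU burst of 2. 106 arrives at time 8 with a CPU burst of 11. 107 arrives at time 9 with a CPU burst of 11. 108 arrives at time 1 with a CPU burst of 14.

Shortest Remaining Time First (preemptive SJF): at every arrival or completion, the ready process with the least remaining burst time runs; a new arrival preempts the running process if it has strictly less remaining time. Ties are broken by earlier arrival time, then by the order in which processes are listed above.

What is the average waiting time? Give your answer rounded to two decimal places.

21.88

Gantt: | 104 0-10 | 102 10-13 | 104 13-14 | 105 14-16 | 104 16-20 | 103 20-30 | 106 30-41 | 107 41-52 | 101 52-65 | 108 65-79 |
Completion: 101=65  102=13  103=30  104=20  105=16  106=41  107=52  108=79
Turnaround (C−A): 101=58  102=3  103=17  104=20  105=2  106=33  107=43  108=78
Waiting times: 101=45, 102=0, 103=7, 104=5, 105=0, 106=22, 107=32, 108=64
Average waiting = (45+0+7+5+0+22+32+64) / 8 = 175/8 = 21.88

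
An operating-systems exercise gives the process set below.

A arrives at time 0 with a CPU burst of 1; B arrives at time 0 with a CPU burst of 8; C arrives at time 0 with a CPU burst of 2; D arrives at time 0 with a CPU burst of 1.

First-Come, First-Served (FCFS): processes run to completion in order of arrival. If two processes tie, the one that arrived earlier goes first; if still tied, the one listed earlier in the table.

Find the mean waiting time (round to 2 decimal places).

5.25

Timeline: | A 0-1 | B 1-9 | C 9-11 | D 11-12 |
Completion: A=1  B=9  C=11  D=12
Turnaround (C−A): A=1  B=9  C=11  D=12
Waiting times: A=0, B=1, C=9, D=11
Average waiting = (0+1+9+11) / 4 = 21/4 = 5.25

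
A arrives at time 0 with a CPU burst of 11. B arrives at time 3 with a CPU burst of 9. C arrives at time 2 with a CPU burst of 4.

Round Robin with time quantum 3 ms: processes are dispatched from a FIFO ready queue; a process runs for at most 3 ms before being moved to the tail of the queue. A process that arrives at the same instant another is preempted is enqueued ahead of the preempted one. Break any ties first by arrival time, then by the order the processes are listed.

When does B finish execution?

Gantt: | A 0-3 | C 3-6 | B 6-9 | A 9-12 | C 12-13 | B 13-16 | A 16-19 | B 19-22 | A 22-24 |
Completion: A=24  B=22  C=13

22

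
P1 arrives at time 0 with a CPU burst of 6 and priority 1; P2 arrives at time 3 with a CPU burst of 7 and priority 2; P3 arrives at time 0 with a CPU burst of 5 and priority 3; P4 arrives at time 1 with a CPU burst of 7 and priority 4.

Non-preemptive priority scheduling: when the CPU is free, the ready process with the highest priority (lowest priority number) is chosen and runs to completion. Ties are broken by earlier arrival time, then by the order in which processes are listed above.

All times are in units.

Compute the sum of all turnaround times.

Gantt: | P1 0-6 | P2 6-13 | P3 13-18 | P4 18-25 |
Completion: P1=6  P2=13  P3=18  P4=25
Turnaround = completion − arrival: P1=6, P2=10, P3=18, P4=24
Total turnaround = 6 + 10 + 18 + 24 = 58

58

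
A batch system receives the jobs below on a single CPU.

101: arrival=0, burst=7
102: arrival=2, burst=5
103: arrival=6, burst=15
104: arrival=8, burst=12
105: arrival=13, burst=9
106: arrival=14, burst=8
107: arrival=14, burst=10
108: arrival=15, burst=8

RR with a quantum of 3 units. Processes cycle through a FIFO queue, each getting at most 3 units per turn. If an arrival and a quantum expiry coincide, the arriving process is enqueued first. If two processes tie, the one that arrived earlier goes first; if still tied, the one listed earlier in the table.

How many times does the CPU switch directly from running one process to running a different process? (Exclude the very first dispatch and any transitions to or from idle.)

26

Gantt: | 101 0-3 | 102 3-6 | 101 6-9 | 103 9-12 | 102 12-14 | 104 14-17 | 101 17-18 | 103 18-21 | 105 21-24 | 106 24-27 | 107 27-30 | 108 30-33 | 104 33-36 | 103 36-39 | 105 39-42 | 106 42-45 | 107 45-48 | 108 48-51 | 104 51-54 | 103 54-57 | 105 57-60 | 106 60-62 | 107 62-65 | 108 65-67 | 104 67-70 | 103 70-73 | 107 73-74 |
Completion: 101=18  102=14  103=73  104=70  105=60  106=62  107=74  108=67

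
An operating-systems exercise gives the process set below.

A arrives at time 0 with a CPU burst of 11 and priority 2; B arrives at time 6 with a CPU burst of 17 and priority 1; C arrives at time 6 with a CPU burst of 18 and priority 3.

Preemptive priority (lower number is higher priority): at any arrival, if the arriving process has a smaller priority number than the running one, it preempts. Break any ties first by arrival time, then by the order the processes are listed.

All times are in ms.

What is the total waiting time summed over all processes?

39

Timeline: | A 0-6 | B 6-23 | A 23-28 | C 28-46 |
Completion: A=28  B=23  C=46
Waiting = turnaround − burst: A=17, B=0, C=22
Total waiting = 17 + 0 + 22 = 39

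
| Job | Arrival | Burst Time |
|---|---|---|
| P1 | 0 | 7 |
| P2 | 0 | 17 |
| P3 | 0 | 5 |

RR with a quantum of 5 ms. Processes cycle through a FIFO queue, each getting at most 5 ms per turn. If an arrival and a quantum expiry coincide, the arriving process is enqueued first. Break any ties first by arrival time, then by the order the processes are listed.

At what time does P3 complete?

15

Gantt: | P1 0-5 | P2 5-10 | P3 10-15 | P1 15-17 | P2 17-29 |
Completion: P1=17  P2=29  P3=15
Turnaround (C−A): P1=17  P2=29  P3=15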